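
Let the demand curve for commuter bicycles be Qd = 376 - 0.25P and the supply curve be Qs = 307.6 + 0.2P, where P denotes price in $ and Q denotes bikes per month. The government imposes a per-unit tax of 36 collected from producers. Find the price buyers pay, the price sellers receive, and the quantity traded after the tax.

With a tax of 36 on producers, they supply based on the net price P_s = P_b - 36, so Qs = 300.4 + 0.2P_b.
Set Qd = Qs: 376 - 0.25P_b = 300.4 + 0.2P_b, so 75.6 = 0.45P_b and P_b = 168.
So P_s = 132 and the quantity traded is Q = 376 - 0.25(168) = 334.

P_b = 168, P_s = 132, Q = 334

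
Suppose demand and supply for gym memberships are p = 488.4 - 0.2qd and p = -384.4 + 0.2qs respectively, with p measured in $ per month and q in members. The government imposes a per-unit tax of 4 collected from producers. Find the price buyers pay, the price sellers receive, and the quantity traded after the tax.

p_b = 54, p_s = 50, q = 2172

Inverting to quantity form: qd = 2442 - 5p and qs = 1922 + 5p.
Producers keep p_s = p_b - 4 per unit, so supply in terms of the buyer price is qs = 1902 + 5p_b.
Equate demand and the shifted supply: 2442 - 5p_b = 1902 + 5p_b, giving 10p_b = 540, so p_b = 54.
Then p_s = 54 - 4 = 50 and q = 2442 - 5(54) = 2172.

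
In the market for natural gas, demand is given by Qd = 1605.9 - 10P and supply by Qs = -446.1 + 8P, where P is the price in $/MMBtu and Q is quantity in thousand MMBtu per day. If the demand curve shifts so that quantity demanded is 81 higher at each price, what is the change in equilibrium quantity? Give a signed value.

The market clears where 1605.9 - 10P = -446.1 + 8P. Rearranging, 18P = 2052, hence P* = 114.
Then Q* = 1605.9 - 10(114) = 465.9.
After the shift, demand is Qd = 1686.9 - 10P.
Re-solving, 18P = 2133 gives P = 118.5 and Q = 501.9.
ΔQ = 501.9 - 465.9 = 36.

ΔQ = 36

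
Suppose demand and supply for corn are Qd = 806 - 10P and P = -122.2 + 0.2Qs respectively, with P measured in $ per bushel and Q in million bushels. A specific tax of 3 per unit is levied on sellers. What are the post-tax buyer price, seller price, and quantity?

P_b = 14, P_s = 11, Q = 666

In direct form, Qs = 611 + 5P.
Sellers keep P_s = P_b - 3 per unit, so supply in terms of the buyer price is Qs = 596 + 5P_b.
Set Qd = Qs: 806 - 10P_b = 596 + 5P_b, so 210 = 15P_b and P_b = 14.
Then P_s = 14 - 3 = 11 and Q = 806 - 10(14) = 666.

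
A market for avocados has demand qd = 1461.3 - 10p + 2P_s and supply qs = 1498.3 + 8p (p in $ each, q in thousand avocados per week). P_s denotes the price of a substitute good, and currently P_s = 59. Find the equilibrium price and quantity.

p* = 4.5, q* = 1534.3

With P_s = 59, demand is qd = 1579.3 - 10p.
Equating demand and supply, 1579.3 - 10p = 1498.3 + 8p gives 18p = 81, so p* = 4.5.
From the demand curve, q* = 1579.3 - 10(4.5) = 1534.3.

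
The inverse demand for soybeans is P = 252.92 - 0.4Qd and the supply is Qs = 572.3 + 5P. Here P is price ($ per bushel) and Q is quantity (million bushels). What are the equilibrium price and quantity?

Inverting to quantity form: Qd = 632.3 - 2.5P.
Set Qd = Qs: 632.3 - 2.5P = 572.3 + 5P, so 60 = 7.5P and P* = 8.
From the demand curve, Q* = 632.3 - 2.5(8) = 612.3.

P* = 8, Q* = 612.3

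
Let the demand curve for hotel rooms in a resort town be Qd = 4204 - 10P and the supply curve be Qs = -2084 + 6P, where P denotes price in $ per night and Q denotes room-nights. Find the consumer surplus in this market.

Set Qd = Qs: 4204 - 10P = -2084 + 6P, so 6288 = 16P and P* = 393.
From the demand curve, Q* = 4204 - 10(393) = 274.
Demand choke price (Qd = 0): P = 4204/10 = 420.4. Consumer surplus = ½ × (420.4 - 393) × 274 = 3753.8.

Consumer surplus = 3753.8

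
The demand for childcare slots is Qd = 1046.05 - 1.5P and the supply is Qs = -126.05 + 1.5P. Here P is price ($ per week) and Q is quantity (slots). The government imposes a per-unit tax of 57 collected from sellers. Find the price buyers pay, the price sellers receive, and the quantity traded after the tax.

Sellers keep P_s = P_b - 57 per unit, so supply in terms of the buyer price is Qs = -211.55 + 1.5P_b.
Market clearing requires 1046.05 - 1.5P_b = -211.55 + 1.5P_b; hence 1257.6 = 3P_b and P_b = 419.2.
So P_s = 362.2 and the quantity traded is Q = 1046.05 - 1.5(419.2) = 417.25.

P_b = 419.2, P_s = 362.2, Q = 417.25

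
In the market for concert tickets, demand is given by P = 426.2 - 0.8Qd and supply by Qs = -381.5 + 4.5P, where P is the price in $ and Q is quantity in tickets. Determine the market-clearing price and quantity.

Inverting to quantity form: Qd = 532.75 - 1.25P.
Set Qd = Qs: 532.75 - 1.25P = -381.5 + 4.5P, so 914.25 = 5.75P and P* = 159.
From the demand curve, Q* = 532.75 - 1.25(159) = 334.

P* = 159, Q* = 334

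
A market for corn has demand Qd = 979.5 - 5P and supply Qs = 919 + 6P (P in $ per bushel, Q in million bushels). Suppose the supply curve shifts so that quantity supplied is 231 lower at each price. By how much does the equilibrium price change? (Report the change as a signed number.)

ΔP = 21

The market clears where 979.5 - 5P = 919 + 6P. Rearranging, 11P = 60.5, hence P* = 5.5.
Substitute back: Q* = 979.5 - 5(5.5) = 952.
After the shift, supply is Qs = 688 + 6P.
New equilibrium: 291.5 = 11P, so P = 26.5 and Q = 847.
ΔP = 26.5 - 5.5 = 21.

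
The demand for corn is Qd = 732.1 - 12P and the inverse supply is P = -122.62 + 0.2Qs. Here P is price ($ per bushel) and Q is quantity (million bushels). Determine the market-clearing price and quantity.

Rewriting in direct form: Qs = 613.1 + 5P.
The market clears where 732.1 - 12P = 613.1 + 5P. Rearranging, 17P = 119, hence P* = 7.
Plugging P* into demand: Q* = 732.1 - 12(7) = 648.1.

P* = 7, Q* = 648.1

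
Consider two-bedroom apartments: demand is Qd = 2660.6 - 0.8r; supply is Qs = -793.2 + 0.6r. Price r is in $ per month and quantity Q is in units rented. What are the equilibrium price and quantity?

r* = 2467, Q* = 687

Set Qd = Qs: 2660.6 - 0.8r = -793.2 + 0.6r, so 3453.8 = 1.4r and r* = 2467.
From the demand curve, Q* = 2660.6 - 0.8(2467) = 687.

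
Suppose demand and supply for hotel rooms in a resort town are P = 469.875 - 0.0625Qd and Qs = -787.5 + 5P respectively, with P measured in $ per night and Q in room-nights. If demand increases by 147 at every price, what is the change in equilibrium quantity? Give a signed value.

ΔQ = 35

In direct form, Qd = 7518 - 16P.
At equilibrium Qd = Qs, so 7518 - 16P = -787.5 + 5P; collecting terms, 8305.5 = 21P and P* = 395.5.
From the demand curve, Q* = 7518 - 16(395.5) = 1190.
After the shift, demand is Qd = 7665 - 16P.
New equilibrium: 8452.5 = 21P, so P = 402.5 and Q = 1225.
ΔQ = 1225 - 1190 = 35.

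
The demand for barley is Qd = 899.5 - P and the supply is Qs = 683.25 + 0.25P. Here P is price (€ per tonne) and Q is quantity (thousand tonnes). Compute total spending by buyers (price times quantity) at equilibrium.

Total spending by buyers = 125684.5

Equating demand and supply, 899.5 - P = 683.25 + 0.25P gives 1.25P = 216.25, so P* = 173.
Plugging P* into demand: Q* = 899.5 - 173 = 726.5.
Total spending by buyers = P* × Q* = 173 × 726.5 = 125684.5.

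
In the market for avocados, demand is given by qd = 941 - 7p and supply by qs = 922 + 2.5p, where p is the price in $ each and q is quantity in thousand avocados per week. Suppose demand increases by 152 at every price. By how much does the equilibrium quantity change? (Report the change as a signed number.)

Set qd = qs: 941 - 7p = 922 + 2.5p, so 19 = 9.5p and p* = 2.
From the demand curve, q* = 941 - 7(2) = 927.
After the shift, demand is qd = 1093 - 7p.
The new intersection has 171 = 9.5p, i.e. p = 18, q = 967.
Δq = 967 - 927 = 40.

Δq = 40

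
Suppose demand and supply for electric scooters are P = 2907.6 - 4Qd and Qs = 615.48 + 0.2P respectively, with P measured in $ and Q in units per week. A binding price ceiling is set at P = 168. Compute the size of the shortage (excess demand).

Rewriting in direct form: Qd = 726.9 - 0.25P.
Evaluating both curves at the ceiling price 168 gives Qd = 684.9, Qs = 649.08.
Shortage = Qd - Qs = 684.9 - 649.08 = 35.82.

Shortage = 35.82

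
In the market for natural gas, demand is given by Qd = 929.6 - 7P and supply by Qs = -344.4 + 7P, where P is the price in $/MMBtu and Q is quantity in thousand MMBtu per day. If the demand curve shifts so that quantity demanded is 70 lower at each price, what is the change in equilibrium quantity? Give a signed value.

ΔQ = -35

Equating demand and supply, 929.6 - 7P = -344.4 + 7P gives 14P = 1274, so P* = 91.
From the demand curve, Q* = 929.6 - 7(91) = 292.6.
After the shift, demand is Qd = 859.6 - 7P.
New equilibrium: 1204 = 14P, so P = 86 and Q = 257.6.
ΔQ = 257.6 - 292.6 = -35.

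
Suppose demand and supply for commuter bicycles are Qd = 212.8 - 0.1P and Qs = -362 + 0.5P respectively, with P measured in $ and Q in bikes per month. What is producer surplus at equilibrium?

At equilibrium Qd = Qs, so 212.8 - 0.1P = -362 + 0.5P; collecting terms, 574.8 = 0.6P and P* = 958.
From the demand curve, Q* = 212.8 - 0.1(958) = 117.
Supply choke price (Qs = 0): P = 724. Producer surplus = ½ × (958 - 724) × 117 = 13689.

Producer surplus = 13689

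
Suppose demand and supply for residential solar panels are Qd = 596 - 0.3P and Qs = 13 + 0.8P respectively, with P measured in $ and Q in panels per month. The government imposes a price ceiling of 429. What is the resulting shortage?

Shortage = 111.1

At P = 429: Qd = 467.3 and Qs = 356.2.
Shortage = Qd - Qs = 467.3 - 356.2 = 111.1.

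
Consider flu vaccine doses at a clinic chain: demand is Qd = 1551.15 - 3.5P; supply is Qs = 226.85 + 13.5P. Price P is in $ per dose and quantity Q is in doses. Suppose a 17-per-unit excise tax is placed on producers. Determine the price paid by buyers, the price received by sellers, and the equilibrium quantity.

P_b = 91.4, P_s = 74.4, Q = 1231.25

Producers keep P_s = P_b - 17 per unit, so supply in terms of the buyer price is Qs = -2.65 + 13.5P_b.
Set Qd = Qs: 1551.15 - 3.5P_b = -2.65 + 13.5P_b, so 1553.8 = 17P_b and P_b = 91.4.
Then P_s = 91.4 - 17 = 74.4 and Q = 1551.15 - 3.5(91.4) = 1231.25.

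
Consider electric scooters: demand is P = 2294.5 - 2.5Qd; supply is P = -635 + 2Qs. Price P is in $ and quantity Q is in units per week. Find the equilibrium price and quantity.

Solving each curve for Q: Qd = 917.8 - 0.4P and Qs = 317.5 + 0.5P.
Equating demand and supply, 917.8 - 0.4P = 317.5 + 0.5P gives 0.9P = 600.3, so P* = 667.
Then Q* = 917.8 - 0.4(667) = 651.

P* = 667, Q* = 651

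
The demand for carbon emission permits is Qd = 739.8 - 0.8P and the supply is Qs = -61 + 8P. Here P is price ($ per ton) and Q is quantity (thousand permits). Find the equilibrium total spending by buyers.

At equilibrium Qd = Qs, so 739.8 - 0.8P = -61 + 8P; collecting terms, 800.8 = 8.8P and P* = 91.
Then Q* = 739.8 - 0.8(91) = 667.
Total spending by buyers = P* × Q* = 91 × 667 = 60697.

Total spending by buyers = 60697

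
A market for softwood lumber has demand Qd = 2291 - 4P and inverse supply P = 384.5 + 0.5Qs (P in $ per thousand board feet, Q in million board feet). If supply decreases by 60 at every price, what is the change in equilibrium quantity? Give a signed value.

ΔQ = -40

Inverting to quantity form: Qs = -769 + 2P.
At equilibrium Qd = Qs, so 2291 - 4P = -769 + 2P; collecting terms, 3060 = 6P and P* = 510.
Substitute back: Q* = 2291 - 4(510) = 251.
After the shift, supply is Qs = -829 + 2P.
New equilibrium: 3120 = 6P, so P = 520 and Q = 211.
ΔQ = 211 - 251 = -40.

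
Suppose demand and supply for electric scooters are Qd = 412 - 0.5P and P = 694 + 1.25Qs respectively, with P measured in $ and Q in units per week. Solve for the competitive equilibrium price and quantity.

P* = 744, Q* = 40

Solving each curve for Q: Qs = -555.2 + 0.8P.
Set Qd = Qs: 412 - 0.5P = -555.2 + 0.8P, so 967.2 = 1.3P and P* = 744.
Then Q* = 412 - 0.5(744) = 40.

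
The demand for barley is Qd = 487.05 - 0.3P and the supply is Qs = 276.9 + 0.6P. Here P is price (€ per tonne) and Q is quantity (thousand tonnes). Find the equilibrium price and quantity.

P* = 233.5, Q* = 417

At equilibrium Qd = Qs, so 487.05 - 0.3P = 276.9 + 0.6P; collecting terms, 210.15 = 0.9P and P* = 233.5.
From the demand curve, Q* = 487.05 - 0.3(233.5) = 417.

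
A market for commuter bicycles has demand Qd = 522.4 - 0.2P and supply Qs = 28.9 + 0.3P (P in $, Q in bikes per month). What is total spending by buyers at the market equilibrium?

Total spending by buyers = 320775

Equating demand and supply, 522.4 - 0.2P = 28.9 + 0.3P gives 0.5P = 493.5, so P* = 987.
Plugging P* into demand: Q* = 522.4 - 0.2(987) = 325.
Total spending by buyers = P* × Q* = 987 × 325 = 320775.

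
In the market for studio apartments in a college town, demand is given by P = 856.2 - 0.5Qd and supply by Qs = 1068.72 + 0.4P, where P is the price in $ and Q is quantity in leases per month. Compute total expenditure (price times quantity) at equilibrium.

Inverting to quantity form: Qd = 1712.4 - 2P.
The market clears where 1712.4 - 2P = 1068.72 + 0.4P. Rearranging, 2.4P = 643.68, hence P* = 268.2.
From the demand curve, Q* = 1712.4 - 2(268.2) = 1176.
Total expenditure = P* × Q* = 268.2 × 1176 = 315403.2.

Total expenditure = 315403.2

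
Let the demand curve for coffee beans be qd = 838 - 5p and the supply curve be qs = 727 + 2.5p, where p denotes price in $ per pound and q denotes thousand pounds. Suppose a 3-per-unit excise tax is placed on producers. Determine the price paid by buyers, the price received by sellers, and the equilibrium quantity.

p_b = 15.8, p_s = 12.8, q = 759

The tax drives a wedge p_b - p_s = 3. Substituting p_s = p_b - 3 into supply: qs = 719.5 + 2.5p_b.
Market clearing requires 838 - 5p_b = 719.5 + 2.5p_b; hence 118.5 = 7.5p_b and p_b = 15.8.
So p_s = 12.8 and the quantity traded is q = 838 - 5(15.8) = 759.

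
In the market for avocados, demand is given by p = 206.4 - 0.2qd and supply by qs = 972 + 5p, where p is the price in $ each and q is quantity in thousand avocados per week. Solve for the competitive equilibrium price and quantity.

Inverting to quantity form: qd = 1032 - 5p.
The market clears where 1032 - 5p = 972 + 5p. Rearranging, 10p = 60, hence p* = 6.
From the demand curve, q* = 1032 - 5(6) = 1002.

p* = 6, q* = 1002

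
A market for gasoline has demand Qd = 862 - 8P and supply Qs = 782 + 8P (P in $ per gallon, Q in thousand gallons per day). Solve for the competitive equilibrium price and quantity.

P* = 5, Q* = 822

Equating demand and supply, 862 - 8P = 782 + 8P gives 16P = 80, so P* = 5.
Plugging P* into demand: Q* = 862 - 8(5) = 822.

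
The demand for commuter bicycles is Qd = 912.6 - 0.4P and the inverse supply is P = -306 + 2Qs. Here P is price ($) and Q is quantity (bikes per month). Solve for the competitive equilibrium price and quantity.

P* = 844, Q* = 575

Rewriting in direct form: Qs = 153 + 0.5P.
Equating demand and supply, 912.6 - 0.4P = 153 + 0.5P gives 0.9P = 759.6, so P* = 844.
Plugging P* into demand: Q* = 912.6 - 0.4(844) = 575.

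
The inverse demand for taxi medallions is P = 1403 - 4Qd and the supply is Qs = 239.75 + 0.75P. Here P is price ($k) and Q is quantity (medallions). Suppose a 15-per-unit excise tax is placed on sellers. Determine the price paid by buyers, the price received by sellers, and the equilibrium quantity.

P_b = 122.25, P_s = 107.25, Q = 320.1875

Solving each curve for Q: Qd = 350.75 - 0.25P.
With a tax of 15 on sellers, they supply based on the net price P_s = P_b - 15, so Qs = 228.5 + 0.75P_b.
Market clearing requires 350.75 - 0.25P_b = 228.5 + 0.75P_b; hence 122.25 = P_b and P_b = 122.25.
Then P_s = 122.25 - 15 = 107.25 and Q = 350.75 - 0.25(122.25) = 320.1875.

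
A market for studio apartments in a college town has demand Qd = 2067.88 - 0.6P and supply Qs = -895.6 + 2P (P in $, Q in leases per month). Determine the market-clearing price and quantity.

P* = 1139.8, Q* = 1384

Set Qd = Qs: 2067.88 - 0.6P = -895.6 + 2P, so 2963.48 = 2.6P and P* = 1139.8.
Plugging P* into demand: Q* = 2067.88 - 0.6(1139.8) = 1384.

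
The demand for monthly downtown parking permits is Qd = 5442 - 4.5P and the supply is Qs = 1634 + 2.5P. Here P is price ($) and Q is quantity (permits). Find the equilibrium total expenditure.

Total expenditure = 1628736

Equating demand and supply, 5442 - 4.5P = 1634 + 2.5P gives 7P = 3808, so P* = 544.
Substitute back: Q* = 5442 - 4.5(544) = 2994.
Total expenditure = P* × Q* = 544 × 2994 = 1628736.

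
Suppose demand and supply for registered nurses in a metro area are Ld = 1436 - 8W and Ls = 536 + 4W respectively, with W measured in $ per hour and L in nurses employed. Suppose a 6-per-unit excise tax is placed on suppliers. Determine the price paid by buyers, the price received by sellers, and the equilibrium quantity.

W_b = 77, W_s = 71, L = 820

Suppliers keep W_s = W_b - 6 per unit, so supply in terms of the buyer price is Ls = 512 + 4W_b.
Set Ld = Ls: 1436 - 8W_b = 512 + 4W_b, so 924 = 12W_b and W_b = 77.
Then W_s = 77 - 6 = 71 and L = 1436 - 8(77) = 820.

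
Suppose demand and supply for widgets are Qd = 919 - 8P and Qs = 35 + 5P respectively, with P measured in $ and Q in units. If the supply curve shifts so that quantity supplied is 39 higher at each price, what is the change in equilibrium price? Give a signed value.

Set Qd = Qs: 919 - 8P = 35 + 5P, so 884 = 13P and P* = 68.
Then Q* = 919 - 8(68) = 375.
After the shift, supply is Qs = 74 + 5P.
The new intersection has 845 = 13P, i.e. P = 65, Q = 399.
ΔP = 65 - 68 = -3.

ΔP = -3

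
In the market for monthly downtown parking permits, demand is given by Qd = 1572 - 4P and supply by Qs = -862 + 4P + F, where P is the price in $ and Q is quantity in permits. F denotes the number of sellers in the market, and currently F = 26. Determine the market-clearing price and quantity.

With F = 26, supply is Qs = -836 + 4P.
At equilibrium Qd = Qs, so 1572 - 4P = -836 + 4P; collecting terms, 2408 = 8P and P* = 301.
Plugging P* into demand: Q* = 1572 - 4(301) = 368.

P* = 301, Q* = 368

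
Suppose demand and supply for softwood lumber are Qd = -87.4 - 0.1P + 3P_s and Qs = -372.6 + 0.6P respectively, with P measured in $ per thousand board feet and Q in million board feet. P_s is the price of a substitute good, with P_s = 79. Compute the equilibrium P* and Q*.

P* = 746, Q* = 75

With P_s = 79, demand is Qd = 149.6 - 0.1P.
Set Qd = Qs: 149.6 - 0.1P = -372.6 + 0.6P, so 522.2 = 0.7P and P* = 746.
From the demand curve, Q* = 149.6 - 0.1(746) = 75.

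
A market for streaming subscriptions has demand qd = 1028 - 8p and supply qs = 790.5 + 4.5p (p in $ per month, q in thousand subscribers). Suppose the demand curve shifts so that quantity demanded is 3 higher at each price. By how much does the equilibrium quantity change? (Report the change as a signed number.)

At equilibrium qd = qs, so 1028 - 8p = 790.5 + 4.5p; collecting terms, 237.5 = 12.5p and p* = 19.
Then q* = 1028 - 8(19) = 876.
After the shift, demand is qd = 1031 - 8p.
The new intersection has 240.5 = 12.5p, i.e. p = 19.24, q = 877.08.
Δq = 877.08 - 876 = 1.08.

Δq = 1.08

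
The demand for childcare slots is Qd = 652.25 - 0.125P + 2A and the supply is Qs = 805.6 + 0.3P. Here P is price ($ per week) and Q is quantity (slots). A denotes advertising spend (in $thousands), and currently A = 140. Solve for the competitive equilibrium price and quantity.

With A = 140, demand is Qd = 932.25 - 0.125P.
Equating demand and supply, 932.25 - 0.125P = 805.6 + 0.3P gives 0.425P = 126.65, so P* = 298.
Then Q* = 932.25 - 0.125(298) = 895.

P* = 298, Q* = 895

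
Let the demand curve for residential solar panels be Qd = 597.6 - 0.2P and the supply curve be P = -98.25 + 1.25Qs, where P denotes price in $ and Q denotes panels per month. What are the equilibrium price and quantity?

P* = 519, Q* = 493.8

Solving each curve for Q: Qs = 78.6 + 0.8P.
At equilibrium Qd = Qs, so 597.6 - 0.2P = 78.6 + 0.8P; collecting terms, 519 = P and P* = 519.
Substitute back: Q* = 597.6 - 0.2(519) = 493.8.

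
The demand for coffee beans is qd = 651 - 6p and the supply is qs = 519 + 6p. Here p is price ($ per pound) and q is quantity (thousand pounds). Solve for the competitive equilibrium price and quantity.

p* = 11, q* = 585

Set qd = qs: 651 - 6p = 519 + 6p, so 132 = 12p and p* = 11.
Plugging p* into demand: q* = 651 - 6(11) = 585.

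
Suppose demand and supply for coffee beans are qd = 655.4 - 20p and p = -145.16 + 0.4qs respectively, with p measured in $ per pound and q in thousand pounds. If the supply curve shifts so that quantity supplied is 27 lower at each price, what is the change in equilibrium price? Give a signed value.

Δp = 1.2

Rewriting in direct form: qs = 362.9 + 2.5p.
The market clears where 655.4 - 20p = 362.9 + 2.5p. Rearranging, 22.5p = 292.5, hence p* = 13.
Plugging p* into demand: q* = 655.4 - 20(13) = 395.4.
After the shift, supply is qs = 335.9 + 2.5p.
New equilibrium: 319.5 = 22.5p, so p = 14.2 and q = 371.4.
Δp = 14.2 - 13 = 1.2.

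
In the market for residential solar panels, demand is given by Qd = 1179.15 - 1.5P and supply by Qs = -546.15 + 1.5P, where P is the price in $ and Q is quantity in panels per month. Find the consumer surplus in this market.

Consumer surplus = 33390.75

Set Qd = Qs: 1179.15 - 1.5P = -546.15 + 1.5P, so 1725.3 = 3P and P* = 575.1.
Then Q* = 1179.15 - 1.5(575.1) = 316.5.
Demand choke price (Qd = 0): P = 1179.15/1.5 = 786.1. Consumer surplus = ½ × (786.1 - 575.1) × 316.5 = 33390.75.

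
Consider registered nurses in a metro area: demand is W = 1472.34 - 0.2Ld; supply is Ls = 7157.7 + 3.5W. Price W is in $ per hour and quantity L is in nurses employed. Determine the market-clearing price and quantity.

W* = 24, L* = 7241.7

In direct form, Ld = 7361.7 - 5W.
Equating demand and supply, 7361.7 - 5W = 7157.7 + 3.5W gives 8.5W = 204, so W* = 24.
Substitute back: L* = 7361.7 - 5(24) = 7241.7.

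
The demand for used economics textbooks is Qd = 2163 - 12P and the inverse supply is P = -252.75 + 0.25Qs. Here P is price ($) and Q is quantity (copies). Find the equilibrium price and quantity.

P* = 72, Q* = 1299

Rewriting in direct form: Qs = 1011 + 4P.
The market clears where 2163 - 12P = 1011 + 4P. Rearranging, 16P = 1152, hence P* = 72.
From the demand curve, Q* = 2163 - 12(72) = 1299.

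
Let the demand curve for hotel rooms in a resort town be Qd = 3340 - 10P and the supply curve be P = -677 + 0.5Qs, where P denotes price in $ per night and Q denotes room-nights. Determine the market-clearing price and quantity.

P* = 165.5, Q* = 1685

Inverting to quantity form: Qs = 1354 + 2P.
Set Qd = Qs: 3340 - 10P = 1354 + 2P, so 1986 = 12P and P* = 165.5.
From the demand curve, Q* = 3340 - 10(165.5) = 1685.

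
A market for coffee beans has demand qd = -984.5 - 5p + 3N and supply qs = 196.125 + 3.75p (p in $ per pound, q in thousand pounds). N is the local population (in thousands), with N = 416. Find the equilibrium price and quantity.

With N = 416, demand is qd = 263.5 - 5p.
At equilibrium qd = qs, so 263.5 - 5p = 196.125 + 3.75p; collecting terms, 67.375 = 8.75p and p* = 7.7.
Substitute back: q* = 263.5 - 5(7.7) = 225.

p* = 7.7, q* = 225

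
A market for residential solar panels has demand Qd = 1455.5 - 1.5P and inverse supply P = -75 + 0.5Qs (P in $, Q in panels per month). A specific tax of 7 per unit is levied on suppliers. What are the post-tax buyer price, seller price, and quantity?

P_b = 377, P_s = 370, Q = 890

Solving each curve for Q: Qs = 150 + 2P.
With a tax of 7 on suppliers, they supply based on the net price P_s = P_b - 7, so Qs = 136 + 2P_b.
Equate demand and the shifted supply: 1455.5 - 1.5P_b = 136 + 2P_b, giving 3.5P_b = 1319.5, so P_b = 377.
Then P_s = 377 - 7 = 370 and Q = 1455.5 - 1.5(377) = 890.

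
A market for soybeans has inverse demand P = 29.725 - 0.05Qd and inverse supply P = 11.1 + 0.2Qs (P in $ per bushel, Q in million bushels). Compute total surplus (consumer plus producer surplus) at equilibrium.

Total surplus = 693.78125

Rewriting in direct form: Qd = 594.5 - 20P and Qs = -55.5 + 5P.
Equating demand and supply, 594.5 - 20P = -55.5 + 5P gives 25P = 650, so P* = 26.
From the demand curve, Q* = 594.5 - 20(26) = 74.5.
Demand choke price = 29.725; supply choke price = 11.1. CS = ½(29.725 - 26)(74.5) = 138.75625; PS = ½(26 - 11.1)(74.5) = 555.025. Total surplus = 693.78125.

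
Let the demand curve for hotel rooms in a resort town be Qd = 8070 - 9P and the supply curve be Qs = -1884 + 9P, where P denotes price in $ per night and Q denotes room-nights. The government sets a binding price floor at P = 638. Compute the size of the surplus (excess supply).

At P = 638: Qd = 2328 and Qs = 3858.
Surplus = Qs - Qd = 3858 - 2328 = 1530.

Surplus = 1530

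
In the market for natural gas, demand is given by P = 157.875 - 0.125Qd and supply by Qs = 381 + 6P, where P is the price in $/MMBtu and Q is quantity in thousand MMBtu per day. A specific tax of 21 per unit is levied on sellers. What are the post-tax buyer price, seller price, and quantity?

P_b = 72, P_s = 51, Q = 687

Solving each curve for Q: Qd = 1263 - 8P.
The tax drives a wedge P_b - P_s = 21. Substituting P_s = P_b - 21 into supply: Qs = 255 + 6P_b.
Equate demand and the shifted supply: 1263 - 8P_b = 255 + 6P_b, giving 14P_b = 1008, so P_b = 72.
Then P_s = 72 - 21 = 51 and Q = 1263 - 8(72) = 687.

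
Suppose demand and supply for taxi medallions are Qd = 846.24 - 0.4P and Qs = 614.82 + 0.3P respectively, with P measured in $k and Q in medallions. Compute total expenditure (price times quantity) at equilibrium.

The market clears where 846.24 - 0.4P = 614.82 + 0.3P. Rearranging, 0.7P = 231.42, hence P* = 330.6.
Substitute back: Q* = 846.24 - 0.4(330.6) = 714.
Total expenditure = P* × Q* = 330.6 × 714 = 236048.4.

Total expenditure = 236048.4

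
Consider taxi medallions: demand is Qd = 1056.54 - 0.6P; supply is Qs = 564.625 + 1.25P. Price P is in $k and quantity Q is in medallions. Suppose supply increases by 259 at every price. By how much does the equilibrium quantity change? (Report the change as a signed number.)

Equating demand and supply, 1056.54 - 0.6P = 564.625 + 1.25P gives 1.85P = 491.915, so P* = 265.9.
Then Q* = 1056.54 - 0.6(265.9) = 897.
After the shift, supply is Qs = 823.625 + 1.25P.
The new intersection has 232.915 = 1.85P, i.e. P = 125.9, Q = 981.
ΔQ = 981 - 897 = 84.

ΔQ = 84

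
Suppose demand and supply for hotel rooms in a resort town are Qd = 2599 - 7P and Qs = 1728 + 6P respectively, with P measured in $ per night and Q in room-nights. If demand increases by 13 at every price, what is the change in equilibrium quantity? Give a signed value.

Set Qd = Qs: 2599 - 7P = 1728 + 6P, so 871 = 13P and P* = 67.
Plugging P* into demand: Q* = 2599 - 7(67) = 2130.
After the shift, demand is Qd = 2612 - 7P.
Re-solving, 13P = 884 gives P = 68 and Q = 2136.
ΔQ = 2136 - 2130 = 6.

ΔQ = 6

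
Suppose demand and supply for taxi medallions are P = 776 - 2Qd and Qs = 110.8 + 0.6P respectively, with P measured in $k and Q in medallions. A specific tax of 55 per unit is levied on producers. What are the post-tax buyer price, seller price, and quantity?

Rewriting in direct form: Qd = 388 - 0.5P.
With a tax of 55 on producers, they supply based on the net price P_s = P_b - 55, so Qs = 77.8 + 0.6P_b.
Set Qd = Qs: 388 - 0.5P_b = 77.8 + 0.6P_b, so 310.2 = 1.1P_b and P_b = 282.
So P_s = 227 and the quantity traded is Q = 388 - 0.5(282) = 247.

P_b = 282, P_s = 227, Q = 247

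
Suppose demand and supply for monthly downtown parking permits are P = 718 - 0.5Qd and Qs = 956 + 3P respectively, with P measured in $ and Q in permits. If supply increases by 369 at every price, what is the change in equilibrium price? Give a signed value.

In direct form, Qd = 1436 - 2P.
Set Qd = Qs: 1436 - 2P = 956 + 3P, so 480 = 5P and P* = 96.
Substitute back: Q* = 1436 - 2(96) = 1244.
After the shift, supply is Qs = 1325 + 3P.
Re-solving, 5P = 111 gives P = 22.2 and Q = 1391.6.
ΔP = 22.2 - 96 = -73.8.

ΔP = -73.8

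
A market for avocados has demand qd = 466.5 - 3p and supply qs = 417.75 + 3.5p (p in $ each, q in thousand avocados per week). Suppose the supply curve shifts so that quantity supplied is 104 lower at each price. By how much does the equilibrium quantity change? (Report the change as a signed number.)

At equilibrium qd = qs, so 466.5 - 3p = 417.75 + 3.5p; collecting terms, 48.75 = 6.5p and p* = 7.5.
From the demand curve, q* = 466.5 - 3(7.5) = 444.
After the shift, supply is qs = 313.75 + 3.5p.
The new intersection has 152.75 = 6.5p, i.e. p = 23.5, q = 396.
Δq = 396 - 444 = -48.

Δq = -48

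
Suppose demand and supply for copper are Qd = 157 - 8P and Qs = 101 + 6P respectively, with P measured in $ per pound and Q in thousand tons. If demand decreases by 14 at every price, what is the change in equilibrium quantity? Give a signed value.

The market clears where 157 - 8P = 101 + 6P. Rearranging, 14P = 56, hence P* = 4.
From the demand curve, Q* = 157 - 8(4) = 125.
After the shift, demand is Qd = 143 - 8P.
Re-solving, 14P = 42 gives P = 3 and Q = 119.
ΔQ = 119 - 125 = -6.

ΔQ = -6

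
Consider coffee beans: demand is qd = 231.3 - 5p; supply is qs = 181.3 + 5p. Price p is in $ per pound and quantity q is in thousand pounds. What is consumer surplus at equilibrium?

Equating demand and supply, 231.3 - 5p = 181.3 + 5p gives 10p = 50, so p* = 5.
Then q* = 231.3 - 5(5) = 206.3.
Demand choke price (qd = 0): p = 231.3/5 = 46.26. Consumer surplus = ½ × (46.26 - 5) × 206.3 = 4255.969.

Consumer surplus = 4255.969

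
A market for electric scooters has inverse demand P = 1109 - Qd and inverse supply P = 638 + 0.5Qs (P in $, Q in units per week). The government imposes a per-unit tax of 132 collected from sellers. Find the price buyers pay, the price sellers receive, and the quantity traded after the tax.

Solving each curve for Q: Qd = 1109 - P and Qs = -1276 + 2P.
Sellers keep P_s = P_b - 132 per unit, so supply in terms of the buyer price is Qs = -1540 + 2P_b.
Set Qd = Qs: 1109 - P_b = -1540 + 2P_b, so 2649 = 3P_b and P_b = 883.
So P_s = 751 and the quantity traded is Q = 1109 - 883 = 226.

P_b = 883, P_s = 751, Q = 226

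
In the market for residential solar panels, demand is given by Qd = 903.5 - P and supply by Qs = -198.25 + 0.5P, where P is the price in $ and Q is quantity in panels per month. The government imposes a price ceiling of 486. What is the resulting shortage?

At P = 486: Qd = 417.5 and Qs = 44.75.
Shortage = Qd - Qs = 417.5 - 44.75 = 372.75.

Shortage = 372.75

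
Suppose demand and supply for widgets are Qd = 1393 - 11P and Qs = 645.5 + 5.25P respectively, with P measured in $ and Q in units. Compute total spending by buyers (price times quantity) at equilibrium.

Set Qd = Qs: 1393 - 11P = 645.5 + 5.25P, so 747.5 = 16.25P and P* = 46.
From the demand curve, Q* = 1393 - 11(46) = 887.
Total spending by buyers = P* × Q* = 46 × 887 = 40802.

Total spending by buyers = 40802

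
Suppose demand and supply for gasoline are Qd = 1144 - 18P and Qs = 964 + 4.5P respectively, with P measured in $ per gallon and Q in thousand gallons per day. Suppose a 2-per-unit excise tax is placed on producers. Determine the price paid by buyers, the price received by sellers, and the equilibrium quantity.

Producers keep P_s = P_b - 2 per unit, so supply in terms of the buyer price is Qs = 955 + 4.5P_b.
Market clearing requires 1144 - 18P_b = 955 + 4.5P_b; hence 189 = 22.5P_b and P_b = 8.4.
So P_s = 6.4 and the quantity traded is Q = 1144 - 18(8.4) = 992.8.

P_b = 8.4, P_s = 6.4, Q = 992.8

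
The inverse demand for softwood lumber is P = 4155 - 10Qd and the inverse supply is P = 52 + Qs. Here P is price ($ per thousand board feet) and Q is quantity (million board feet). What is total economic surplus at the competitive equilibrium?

Total surplus = 765209.5

Rewriting in direct form: Qd = 415.5 - 0.1P and Qs = -52 + P.
At equilibrium Qd = Qs, so 415.5 - 0.1P = -52 + P; collecting terms, 467.5 = 1.1P and P* = 425.
Substitute back: Q* = 415.5 - 0.1(425) = 373.
Demand choke price = 4155; supply choke price = 52. CS = ½(4155 - 425)(373) = 695645; PS = ½(425 - 52)(373) = 69564.5. Total surplus = 765209.5.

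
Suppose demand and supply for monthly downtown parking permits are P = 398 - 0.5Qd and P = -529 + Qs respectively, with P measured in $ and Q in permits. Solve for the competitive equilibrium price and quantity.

P* = 89, Q* = 618

Inverting to quantity form: Qd = 796 - 2P and Qs = 529 + P.
The market clears where 796 - 2P = 529 + P. Rearranging, 3P = 267, hence P* = 89.
Substitute back: Q* = 796 - 2(89) = 618.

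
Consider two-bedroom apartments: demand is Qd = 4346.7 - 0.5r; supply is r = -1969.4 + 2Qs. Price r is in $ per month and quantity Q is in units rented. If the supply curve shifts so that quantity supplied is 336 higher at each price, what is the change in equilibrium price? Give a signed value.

Δr = -336

In direct form, Qs = 984.7 + 0.5r.
Equating demand and supply, 4346.7 - 0.5r = 984.7 + 0.5r gives r = 3362, so r* = 3362.
Then Q* = 4346.7 - 0.5(3362) = 2665.7.
After the shift, supply is Qs = 1320.7 + 0.5r.
New equilibrium: 3026 = r, so r = 3026 and Q = 2833.7.
Δr = 3026 - 3362 = -336.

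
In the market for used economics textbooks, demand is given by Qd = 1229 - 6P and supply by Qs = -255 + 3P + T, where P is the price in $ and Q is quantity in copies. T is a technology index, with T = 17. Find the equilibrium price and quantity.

P* = 163, Q* = 251

With T = 17, supply is Qs = -238 + 3P.
At equilibrium Qd = Qs, so 1229 - 6P = -238 + 3P; collecting terms, 1467 = 9P and P* = 163.
Plugging P* into demand: Q* = 1229 - 6(163) = 251.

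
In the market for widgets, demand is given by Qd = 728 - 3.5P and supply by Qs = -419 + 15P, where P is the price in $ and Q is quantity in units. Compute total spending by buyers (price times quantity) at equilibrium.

Total spending by buyers = 31682

Equating demand and supply, 728 - 3.5P = -419 + 15P gives 18.5P = 1147, so P* = 62.
From the demand curve, Q* = 728 - 3.5(62) = 511.
Total spending by buyers = P* × Q* = 62 × 511 = 31682.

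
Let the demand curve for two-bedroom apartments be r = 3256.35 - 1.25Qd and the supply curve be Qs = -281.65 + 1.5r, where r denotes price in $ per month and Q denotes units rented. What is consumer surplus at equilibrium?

Consumer surplus = 1602000.625

Solving each curve for Q: Qd = 2605.08 - 0.8r.
The market clears where 2605.08 - 0.8r = -281.65 + 1.5r. Rearranging, 2.3r = 2886.73, hence r* = 1255.1.
From the demand curve, Q* = 2605.08 - 0.8(1255.1) = 1601.
Demand choke price (Qd = 0): r = 2605.08/0.8 = 3256.35. Consumer surplus = ½ × (3256.35 - 1255.1) × 1601 = 1602000.625.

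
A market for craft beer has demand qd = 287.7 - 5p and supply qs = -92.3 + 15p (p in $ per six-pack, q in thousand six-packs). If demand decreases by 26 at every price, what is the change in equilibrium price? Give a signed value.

At equilibrium qd = qs, so 287.7 - 5p = -92.3 + 15p; collecting terms, 380 = 20p and p* = 19.
From the demand curve, q* = 287.7 - 5(19) = 192.7.
After the shift, demand is qd = 261.7 - 5p.
Re-solving, 20p = 354 gives p = 17.7 and q = 173.2.
Δp = 17.7 - 19 = -1.3.

Δp = -1.3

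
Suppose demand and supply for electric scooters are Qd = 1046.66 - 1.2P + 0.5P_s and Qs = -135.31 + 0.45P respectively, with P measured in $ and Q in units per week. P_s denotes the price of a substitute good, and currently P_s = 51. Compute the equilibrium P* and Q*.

With P_s = 51, demand is Qd = 1072.16 - 1.2P.
At equilibrium Qd = Qs, so 1072.16 - 1.2P = -135.31 + 0.45P; collecting terms, 1207.47 = 1.65P and P* = 731.8.
Then Q* = 1072.16 - 1.2(731.8) = 194.

P* = 731.8, Q* = 194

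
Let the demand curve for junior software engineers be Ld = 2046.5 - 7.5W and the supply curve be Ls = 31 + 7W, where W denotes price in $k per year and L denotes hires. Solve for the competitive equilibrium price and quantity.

Set Ld = Ls: 2046.5 - 7.5W = 31 + 7W, so 2015.5 = 14.5W and W* = 139.
Plugging W* into demand: L* = 2046.5 - 7.5(139) = 1004.

W* = 139, L* = 1004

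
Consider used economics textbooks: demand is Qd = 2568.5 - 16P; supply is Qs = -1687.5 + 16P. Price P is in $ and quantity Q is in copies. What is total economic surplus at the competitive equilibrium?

Total surplus = 12127.515625

The market clears where 2568.5 - 16P = -1687.5 + 16P. Rearranging, 32P = 4256, hence P* = 133.
Then Q* = 2568.5 - 16(133) = 440.5.
Demand choke price = 160.53125; supply choke price = 105.46875. CS = ½(160.53125 - 133)(440.5) = 6063.7578125; PS = ½(133 - 105.46875)(440.5) = 6063.7578125. Total surplus = 12127.515625.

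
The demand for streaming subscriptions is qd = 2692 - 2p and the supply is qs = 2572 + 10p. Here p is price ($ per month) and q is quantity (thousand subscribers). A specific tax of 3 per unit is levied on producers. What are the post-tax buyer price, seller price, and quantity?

p_b = 12.5, p_s = 9.5, q = 2667

Producers keep p_s = p_b - 3 per unit, so supply in terms of the buyer price is qs = 2542 + 10p_b.
Equate demand and the shifted supply: 2692 - 2p_b = 2542 + 10p_b, giving 12p_b = 150, so p_b = 12.5.
So p_s = 9.5 and the quantity traded is q = 2692 - 2(12.5) = 2667.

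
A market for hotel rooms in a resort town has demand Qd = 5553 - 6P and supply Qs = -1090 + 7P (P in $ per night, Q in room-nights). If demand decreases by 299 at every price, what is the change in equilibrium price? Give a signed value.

The market clears where 5553 - 6P = -1090 + 7P. Rearranging, 13P = 6643, hence P* = 511.
Plugging P* into demand: Q* = 5553 - 6(511) = 2487.
After the shift, demand is Qd = 5254 - 6P.
The new intersection has 6344 = 13P, i.e. P = 488, Q = 2326.
ΔP = 488 - 511 = -23.

ΔP = -23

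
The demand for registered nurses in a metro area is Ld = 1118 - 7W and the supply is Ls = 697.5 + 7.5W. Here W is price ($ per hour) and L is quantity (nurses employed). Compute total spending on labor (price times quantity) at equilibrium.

At equilibrium Ld = Ls, so 1118 - 7W = 697.5 + 7.5W; collecting terms, 420.5 = 14.5W and W* = 29.
Substitute back: L* = 1118 - 7(29) = 915.
Total spending on labor = W* × L* = 29 × 915 = 26535.

Total spending on labor = 26535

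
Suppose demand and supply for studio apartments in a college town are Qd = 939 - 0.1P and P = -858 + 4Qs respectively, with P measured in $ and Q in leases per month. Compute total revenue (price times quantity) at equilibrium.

Rewriting in direct form: Qs = 214.5 + 0.25P.
Equating demand and supply, 939 - 0.1P = 214.5 + 0.25P gives 0.35P = 724.5, so P* = 2070.
Then Q* = 939 - 0.1(2070) = 732.
Total revenue = P* × Q* = 2070 × 732 = 1515240.

Total revenue = 1515240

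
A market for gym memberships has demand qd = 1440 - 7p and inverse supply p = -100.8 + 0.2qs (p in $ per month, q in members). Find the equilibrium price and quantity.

p* = 78, q* = 894

Inverting to quantity form: qs = 504 + 5p.
The market clears where 1440 - 7p = 504 + 5p. Rearranging, 12p = 936, hence p* = 78.
Then q* = 1440 - 7(78) = 894.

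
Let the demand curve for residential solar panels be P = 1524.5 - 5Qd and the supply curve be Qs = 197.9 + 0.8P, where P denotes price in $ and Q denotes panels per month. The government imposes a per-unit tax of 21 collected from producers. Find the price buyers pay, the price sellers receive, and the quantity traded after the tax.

Inverting to quantity form: Qd = 304.9 - 0.2P.
The tax drives a wedge P_b - P_s = 21. Substituting P_s = P_b - 21 into supply: Qs = 181.1 + 0.8P_b.
Market clearing requires 304.9 - 0.2P_b = 181.1 + 0.8P_b; hence 123.8 = P_b and P_b = 123.8.
So P_s = 102.8 and the quantity traded is Q = 304.9 - 0.2(123.8) = 280.14.

P_b = 123.8, P_s = 102.8, Q = 280.14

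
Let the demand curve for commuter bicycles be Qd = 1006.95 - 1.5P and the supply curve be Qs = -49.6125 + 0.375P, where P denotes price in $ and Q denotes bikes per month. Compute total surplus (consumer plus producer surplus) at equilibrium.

Equating demand and supply, 1006.95 - 1.5P = -49.6125 + 0.375P gives 1.875P = 1056.5625, so P* = 563.5.
Then Q* = 1006.95 - 1.5(563.5) = 161.7.
Demand choke price = 671.3; supply choke price = 132.3. CS = ½(671.3 - 563.5)(161.7) = 8715.63; PS = ½(563.5 - 132.3)(161.7) = 34862.52. Total surplus = 43578.15.

Total surplus = 43578.15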